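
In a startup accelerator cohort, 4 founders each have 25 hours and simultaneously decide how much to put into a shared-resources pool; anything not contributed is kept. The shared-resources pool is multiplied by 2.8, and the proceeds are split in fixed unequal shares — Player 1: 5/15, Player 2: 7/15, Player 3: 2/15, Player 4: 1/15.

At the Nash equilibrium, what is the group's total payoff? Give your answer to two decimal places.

145.00 hours

Player j's private return per contributed unit is 2.8 × (j's share). Contributing is weakly dominant for j when that share is at least 1/2.8 = 0.3571, and contributing 0 is dominant otherwise.
Only Player 2 (7/15) clears that bar, contributing 25; the remaining 3 contribute 0. Total contributed: 25.
The shared-resources pool pays out 2.8 × 25 = 70.00 in total (split across the unequal shares, but the aggregate is all that matters for the group sum).
The 3 free-riders keep 25 each, adding 75. Group total = 75 + 70.00 = 145.00.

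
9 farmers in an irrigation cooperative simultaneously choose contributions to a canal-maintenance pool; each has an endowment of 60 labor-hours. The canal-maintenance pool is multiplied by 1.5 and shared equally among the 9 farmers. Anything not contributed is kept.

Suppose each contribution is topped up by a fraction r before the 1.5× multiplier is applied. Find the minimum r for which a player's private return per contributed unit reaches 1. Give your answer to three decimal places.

With matching at rate r, one contributed unit becomes (1 + r) in the canal-maintenance pool and returns 1.5 × (1 + r) / 9 to the contributor.
Setting this equal to 1: 1 + r = 9/1.5 = 6.0000.
So the minimum matching rate is r = 6.0000 − 1 = 5.000.

5.000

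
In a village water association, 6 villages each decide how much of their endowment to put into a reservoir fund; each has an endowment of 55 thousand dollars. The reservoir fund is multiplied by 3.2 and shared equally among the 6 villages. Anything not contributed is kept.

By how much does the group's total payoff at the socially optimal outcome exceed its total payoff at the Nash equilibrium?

Each contributed unit returns 3.2/6 = 0.5333 to its contributor — below 1 — so contributing 0 is dominant for every player. At the Nash equilibrium everyone keeps their 55, and the group total is 6 × 55 = 330.
Each contributed unit returns 3.200 to the group as a whole (0.5333 to each of 6 players), which exceeds 1, so the social optimum is full contribution: group total = 3.200 × 330 = 1056.00.
Efficiency loss = 1056.00 − 330 = 726.00.

726.00 thousand dollars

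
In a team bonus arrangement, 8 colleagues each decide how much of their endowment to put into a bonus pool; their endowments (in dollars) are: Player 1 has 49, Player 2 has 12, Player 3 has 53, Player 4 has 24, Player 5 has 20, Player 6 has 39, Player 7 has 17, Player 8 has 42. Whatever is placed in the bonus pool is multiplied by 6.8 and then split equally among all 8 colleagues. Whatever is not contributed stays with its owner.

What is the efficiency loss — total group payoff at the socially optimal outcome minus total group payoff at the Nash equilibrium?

1484.80 dollars

The private return per contributed unit is 6.8/8 = 0.8500 < 1 for every player regardless of endowment, so the Nash equilibrium is zero contribution and the group total is Σ E_j = 49 + 12 + 53 + 24 + 20 + 39 + 17 + 42 = 256.
Each contributed unit returns 6.800 to the group, so the social optimum is full contribution by everyone: group total = 6.800 × 256 = 1740.80.
Efficiency loss = (6.800 − 1) × 256 = 1484.80.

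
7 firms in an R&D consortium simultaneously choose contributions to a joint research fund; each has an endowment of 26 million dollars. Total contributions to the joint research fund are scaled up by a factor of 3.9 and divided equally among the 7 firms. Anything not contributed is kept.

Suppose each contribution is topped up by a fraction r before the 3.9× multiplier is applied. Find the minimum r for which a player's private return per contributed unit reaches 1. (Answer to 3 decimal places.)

0.795

With matching at rate r, one contributed unit becomes (1 + r) in the joint research fund and returns 3.9 × (1 + r) / 7 to the contributor.
Setting this equal to 1: 1 + r = 7/3.9 = 1.7949.
So the minimum matching rate is r = 1.7949 − 1 = 0.795.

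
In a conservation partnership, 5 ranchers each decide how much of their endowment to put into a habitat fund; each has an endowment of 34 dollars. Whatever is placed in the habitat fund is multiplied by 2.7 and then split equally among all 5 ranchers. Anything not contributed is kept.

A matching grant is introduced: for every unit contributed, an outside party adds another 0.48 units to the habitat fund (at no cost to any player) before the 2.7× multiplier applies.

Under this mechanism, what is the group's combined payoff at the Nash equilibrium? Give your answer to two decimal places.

With the mechanism, a contributed unit returns 2.7 × 1.48 / 5 = 0.7992 per unit of net cost — still below 1 — so contributing 0 remains dominant for every player.
Everyone keeps their endowment and the group total is 5 × 34 = 170.

170.00 dollars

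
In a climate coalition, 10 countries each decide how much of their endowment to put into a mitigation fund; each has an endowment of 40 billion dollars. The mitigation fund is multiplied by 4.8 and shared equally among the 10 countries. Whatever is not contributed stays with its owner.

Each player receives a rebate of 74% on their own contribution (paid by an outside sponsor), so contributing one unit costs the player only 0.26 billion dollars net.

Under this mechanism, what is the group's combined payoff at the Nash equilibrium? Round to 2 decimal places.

With the mechanism, a contributed unit returns (4.8/10) / 0.26 = 1.8462 per unit of net cost to the contributor — now above 1 — so contributing fully is weakly dominant for every player.
So the Nash equilibrium is full contribution by all 10; the group earns 10 × (40 × 0.74 + 4.8 × 40) = 2216.00.

2216.00 billion dollars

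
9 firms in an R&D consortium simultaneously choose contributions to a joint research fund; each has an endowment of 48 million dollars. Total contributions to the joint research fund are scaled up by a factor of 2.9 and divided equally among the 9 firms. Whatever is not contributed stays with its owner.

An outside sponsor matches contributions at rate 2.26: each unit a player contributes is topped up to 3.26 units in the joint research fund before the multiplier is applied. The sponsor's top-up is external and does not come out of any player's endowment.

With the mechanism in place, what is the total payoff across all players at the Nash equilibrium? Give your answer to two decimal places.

Under the mechanism each unit contributed yields 2.9 × 3.26 / 9 = 1.0504 back to its contributor per unit of net cost, which exceeds 1, making full contribution the dominant choice for everyone.
At the Nash equilibrium everyone contributes 48. Group total payoff = 2.9 × 3.26 × 432 = 4084.13.

4084.13 million dollars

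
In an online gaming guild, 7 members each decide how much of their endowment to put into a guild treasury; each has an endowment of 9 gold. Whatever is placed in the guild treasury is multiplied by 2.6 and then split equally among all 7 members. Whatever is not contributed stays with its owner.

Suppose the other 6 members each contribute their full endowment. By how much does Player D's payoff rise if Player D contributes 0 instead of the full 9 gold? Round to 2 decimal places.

5.66 gold

Switching from a contribution of 9 to 0 lets Player D keep an extra 9 gold, but lowers the guild treasury by 9, which costs Player D their own share of that drop: 2.6/7 × 9 = 3.34.
Net gain = 9 − 3.34 = 5.66. The private return per contributed unit (0.3714) is below 1, so free-riding is indeed the best response regardless of what the others do.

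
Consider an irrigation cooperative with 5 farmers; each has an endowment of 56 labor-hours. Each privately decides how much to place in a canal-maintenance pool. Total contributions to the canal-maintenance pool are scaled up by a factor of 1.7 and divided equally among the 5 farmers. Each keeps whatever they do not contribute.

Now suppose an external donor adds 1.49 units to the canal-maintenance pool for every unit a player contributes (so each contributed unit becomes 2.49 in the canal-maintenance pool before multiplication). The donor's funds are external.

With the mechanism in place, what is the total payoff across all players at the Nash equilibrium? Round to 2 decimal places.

280.00 labor-hours

With the mechanism, a contributed unit returns 1.7 × 2.49 / 5 = 0.8466 per unit of net cost — still below 1 — so contributing 0 remains dominant for every player.
Everyone keeps their endowment and the group total is 5 × 56 = 280.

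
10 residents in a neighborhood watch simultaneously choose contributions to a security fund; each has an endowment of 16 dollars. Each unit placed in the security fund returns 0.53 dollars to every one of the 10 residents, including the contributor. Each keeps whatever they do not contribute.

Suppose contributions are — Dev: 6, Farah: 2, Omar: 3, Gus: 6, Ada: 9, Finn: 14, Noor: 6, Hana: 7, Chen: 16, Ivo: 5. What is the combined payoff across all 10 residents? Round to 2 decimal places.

478.20 dollars

Total contributed: 6 + 2 + 3 + 6 + 9 + 14 + 6 + 7 + 16 + 5 = 74; total kept: 10 × 16 − 74 = 86.
The security fund pays out 0.53 × 10 × 74 = 392.20 in aggregate.
Group total = 86 + 392.20 = 478.20.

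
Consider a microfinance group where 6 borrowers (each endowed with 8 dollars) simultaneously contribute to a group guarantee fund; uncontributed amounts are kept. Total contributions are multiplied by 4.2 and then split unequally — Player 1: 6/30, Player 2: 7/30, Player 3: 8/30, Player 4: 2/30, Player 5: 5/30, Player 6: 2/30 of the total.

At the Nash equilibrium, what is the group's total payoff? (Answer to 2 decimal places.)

For player j, contributing a unit is worthwhile iff 4.2 × (j's share) ≥ 1, i.e. iff j's share is at least 0.2381.
Only Player 3 (8/30) clears that bar, contributing 8; the remaining 5 contribute 0. Total contributed: 8.
The group guarantee fund pays out 4.2 × 8 = 33.60 in total (split across the unequal shares, but the aggregate is all that matters for the group sum).
The 5 free-riders keep 8 each, adding 40. Group total = 40 + 33.60 = 73.60.

73.60 dollars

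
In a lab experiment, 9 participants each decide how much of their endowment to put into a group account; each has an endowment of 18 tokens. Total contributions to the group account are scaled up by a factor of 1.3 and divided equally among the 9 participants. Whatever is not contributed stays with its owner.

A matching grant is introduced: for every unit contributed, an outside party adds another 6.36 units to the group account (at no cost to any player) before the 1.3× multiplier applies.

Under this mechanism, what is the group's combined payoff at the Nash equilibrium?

Under the mechanism each unit contributed yields 1.3 × 7.36 / 9 = 1.0631 back to its contributor per unit of net cost, which exceeds 1, making full contribution the dominant choice for everyone.
At the Nash equilibrium everyone contributes 18. Group total payoff = 1.3 × 7.36 × 162 = 1550.02.

1550.02 tokens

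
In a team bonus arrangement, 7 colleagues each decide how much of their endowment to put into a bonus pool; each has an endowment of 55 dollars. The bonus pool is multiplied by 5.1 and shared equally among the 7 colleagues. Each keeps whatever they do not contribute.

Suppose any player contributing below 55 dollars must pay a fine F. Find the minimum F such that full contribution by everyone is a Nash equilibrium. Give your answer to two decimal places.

Given the others contribute fully, the best deviation is to contribute 0 (any partial contribution still incurs the fine and gives up units whose private return 0.7286 is below 1).
Deviating from 55 to 0 saves 55 dollars but forfeits the deviator's share of the drop in the bonus pool: 5.1/7 × 55 = 40.07.
So the deviation gain is 55 − 40.07 = 14.93, and the fine must be at least 14.93 dollars to wipe it out.

14.93 dollars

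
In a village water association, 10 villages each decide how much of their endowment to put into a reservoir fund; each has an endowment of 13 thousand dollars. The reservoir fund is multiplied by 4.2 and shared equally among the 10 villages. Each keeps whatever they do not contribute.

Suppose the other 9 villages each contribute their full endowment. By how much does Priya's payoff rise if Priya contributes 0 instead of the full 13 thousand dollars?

7.54 thousand dollars

Switching from a contribution of 13 to 0 lets Priya keep an extra 13 thousand dollars, but lowers the reservoir fund by 13, which costs Priya their own share of that drop: 4.2/10 × 13 = 5.46.
Net gain = 13 − 5.46 = 7.54. The private return per contributed unit (0.4200) is below 1, so free-riding is indeed the best response regardless of what the others do.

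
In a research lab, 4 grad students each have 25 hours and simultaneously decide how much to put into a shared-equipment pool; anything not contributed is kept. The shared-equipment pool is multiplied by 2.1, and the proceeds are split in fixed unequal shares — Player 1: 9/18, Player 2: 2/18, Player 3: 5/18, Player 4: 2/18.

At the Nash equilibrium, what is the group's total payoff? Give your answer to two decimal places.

Player j's private return per contributed unit is 2.1 × (j's share). Contributing is weakly dominant for j when that share is at least 1/2.1 = 0.4762, and contributing 0 is dominant otherwise.
Player 1 alone (share 9/18) is above the threshold, contributing 25; the remaining 3 contribute 0. Total contributed: 25.
The shared-equipment pool pays out 2.1 × 25 = 52.50 in total (split across the unequal shares, but the aggregate is all that matters for the group sum).
The 3 free-riders keep 25 each, adding 75. Group total = 75 + 52.50 = 127.50.

127.50 hours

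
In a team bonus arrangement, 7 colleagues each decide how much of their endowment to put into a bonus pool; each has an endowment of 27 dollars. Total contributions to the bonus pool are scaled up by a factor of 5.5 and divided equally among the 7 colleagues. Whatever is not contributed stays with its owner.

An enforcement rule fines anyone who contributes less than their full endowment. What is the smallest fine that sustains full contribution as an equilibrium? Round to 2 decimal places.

5.79 dollars

Given the others contribute fully, the best deviation is to contribute 0 (any partial contribution still incurs the fine and gives up units whose private return 0.7857 is below 1).
Deviating from 27 to 0 saves 27 dollars but forfeits the deviator's share of the drop in the bonus pool: 5.5/7 × 27 = 21.21.
So the deviation gain is 27 − 21.21 = 5.79, and the fine must be at least 5.79 dollars to wipe it out.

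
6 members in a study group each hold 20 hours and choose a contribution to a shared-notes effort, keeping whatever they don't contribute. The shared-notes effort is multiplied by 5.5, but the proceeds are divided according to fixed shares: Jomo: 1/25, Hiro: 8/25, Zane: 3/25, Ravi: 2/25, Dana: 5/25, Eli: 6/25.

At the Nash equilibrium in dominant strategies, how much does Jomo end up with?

A player with share s gets back 5.5·s per unit contributed, so full contribution is dominant for anyone with s > 1/5.5 = 0.1818 and zero contribution is dominant for anyone below.
Hiro, Dana and Eli clear that bar, contributing 20 each; the remaining 3 contribute 0. Total contributed: 60.
Jomo keeps 20 and receives 5.5 × 60 × 1/25 = 13.20 from the shared-notes effort, for a payoff of 33.20.

33.20 hours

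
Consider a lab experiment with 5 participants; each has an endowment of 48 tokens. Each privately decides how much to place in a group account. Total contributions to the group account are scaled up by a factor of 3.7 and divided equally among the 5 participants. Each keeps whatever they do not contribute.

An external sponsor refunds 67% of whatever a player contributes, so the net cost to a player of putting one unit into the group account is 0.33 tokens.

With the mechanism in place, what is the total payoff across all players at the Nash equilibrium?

1048.80 tokens

With the mechanism, a contributed unit returns (3.7/5) / 0.33 = 2.2424 per unit of net cost to the contributor — now above 1 — so contributing fully is weakly dominant for every player.
At the Nash equilibrium everyone contributes 48. Group total payoff = 5 × (48 × 0.67 + 3.7 × 48) = 1048.80.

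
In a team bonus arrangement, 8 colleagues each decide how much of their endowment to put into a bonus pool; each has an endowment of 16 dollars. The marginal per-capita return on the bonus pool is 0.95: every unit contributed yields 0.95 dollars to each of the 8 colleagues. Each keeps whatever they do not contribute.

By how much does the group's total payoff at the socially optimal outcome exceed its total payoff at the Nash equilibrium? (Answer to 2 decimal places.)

The private return per contributed unit is 0.95 < 1, so contributing 0 is dominant for every player. At the Nash equilibrium everyone keeps their 16, and the group total is 8 × 16 = 128.
Each contributed unit returns 7.600 to the group as a whole (0.95 to each of 8 players), which exceeds 1, so the social optimum is full contribution: group total = 7.600 × 128 = 972.80.
Efficiency loss = 972.80 − 128 = 844.80.

844.80 dollars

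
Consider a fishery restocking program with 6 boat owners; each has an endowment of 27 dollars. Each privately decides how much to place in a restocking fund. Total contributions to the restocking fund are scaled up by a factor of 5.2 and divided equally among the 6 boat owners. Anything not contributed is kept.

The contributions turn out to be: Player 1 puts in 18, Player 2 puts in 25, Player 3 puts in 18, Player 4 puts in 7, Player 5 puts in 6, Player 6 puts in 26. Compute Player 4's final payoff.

106.67 dollars

Total contributed: 18 + 25 + 18 + 7 + 6 + 26 = 100.
Each receives 5.2 × 100 / 6 = 86.67 from the restocking fund.
Player 4 keeps 27 − 7 = 20, so Player 4's payoff is 20 + 86.67 = 106.67.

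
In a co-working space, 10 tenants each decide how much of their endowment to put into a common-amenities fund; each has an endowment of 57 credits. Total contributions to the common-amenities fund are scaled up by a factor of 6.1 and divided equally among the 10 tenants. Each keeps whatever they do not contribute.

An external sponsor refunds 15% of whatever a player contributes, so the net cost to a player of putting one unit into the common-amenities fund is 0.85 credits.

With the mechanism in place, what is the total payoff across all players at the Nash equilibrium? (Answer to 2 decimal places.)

570.00 credits

The effective private return is (6.1/10) / 0.85 = 0.7176, which is still under 1, so the mechanism doesn't change anyone's dominant strategy: zero contribution.
Everyone keeps their endowment and the group total is 10 × 57 = 570.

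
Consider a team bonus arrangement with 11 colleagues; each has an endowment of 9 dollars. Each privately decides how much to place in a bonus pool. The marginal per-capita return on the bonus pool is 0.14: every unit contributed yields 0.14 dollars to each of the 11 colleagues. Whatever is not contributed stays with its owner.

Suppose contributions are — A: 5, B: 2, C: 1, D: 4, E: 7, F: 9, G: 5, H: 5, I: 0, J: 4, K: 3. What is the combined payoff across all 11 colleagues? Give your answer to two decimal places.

Total contributed: 5 + 2 + 1 + 4 + 7 + 9 + 5 + 5 + 0 + 4 + 3 = 45; total kept: 11 × 9 − 45 = 54.
The bonus pool pays out 0.14 × 11 × 45 = 69.30 in aggregate.
Group total = 54 + 69.30 = 123.30.

123.30 dollars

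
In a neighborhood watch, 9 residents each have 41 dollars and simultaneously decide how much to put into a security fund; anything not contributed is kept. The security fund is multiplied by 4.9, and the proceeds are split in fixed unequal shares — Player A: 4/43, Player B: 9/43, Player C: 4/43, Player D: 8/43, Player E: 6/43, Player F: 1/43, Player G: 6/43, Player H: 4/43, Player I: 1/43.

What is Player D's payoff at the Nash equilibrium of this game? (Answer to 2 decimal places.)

Player j's private return per contributed unit is 4.9 × (j's share). Contributing is weakly dominant for j when that share is at least 1/4.9 = 0.2041, and contributing 0 is dominant otherwise.
Player B alone (share 9/43) is above the threshold, contributing 41; the remaining 8 contribute 0. Total contributed: 41.
Player D keeps 41 and receives 4.9 × 41 × 8/43 = 37.38 from the security fund, for a payoff of 78.38.

78.38 dollars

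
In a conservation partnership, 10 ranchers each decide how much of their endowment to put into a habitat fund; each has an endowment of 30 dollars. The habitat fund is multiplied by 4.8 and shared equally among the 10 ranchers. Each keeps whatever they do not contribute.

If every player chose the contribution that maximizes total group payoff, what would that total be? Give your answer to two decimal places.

Each contributed unit returns 4.800 to the group as a whole (0.4800 to each of 10 players), which exceeds 1, so the social optimum is full contribution: group total = 4.800 × 300 = 1440.00.

1440.00 dollars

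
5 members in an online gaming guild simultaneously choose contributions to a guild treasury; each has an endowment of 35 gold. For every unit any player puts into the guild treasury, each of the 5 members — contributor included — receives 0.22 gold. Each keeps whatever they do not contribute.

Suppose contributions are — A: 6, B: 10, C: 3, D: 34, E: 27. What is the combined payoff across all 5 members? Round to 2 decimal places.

Total contributed: 6 + 10 + 3 + 34 + 27 = 80; total kept: 5 × 35 − 80 = 95.
The guild treasury pays out 0.22 × 5 × 80 = 88.00 in aggregate.
Group total = 95 + 88.00 = 183.00.

183.00 gold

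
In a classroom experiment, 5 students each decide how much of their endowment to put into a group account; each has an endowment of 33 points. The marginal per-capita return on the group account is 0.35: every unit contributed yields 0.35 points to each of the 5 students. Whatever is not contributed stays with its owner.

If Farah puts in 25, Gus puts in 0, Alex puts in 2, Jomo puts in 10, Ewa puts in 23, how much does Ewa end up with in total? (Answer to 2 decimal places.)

Total contributed: 25 + 0 + 2 + 10 + 23 = 60.
Each receives 0.35 × 60 = 21.00 from the group account.
Ewa keeps 33 − 23 = 10, so Ewa's payoff is 10 + 21.00 = 31.00.

31.00 points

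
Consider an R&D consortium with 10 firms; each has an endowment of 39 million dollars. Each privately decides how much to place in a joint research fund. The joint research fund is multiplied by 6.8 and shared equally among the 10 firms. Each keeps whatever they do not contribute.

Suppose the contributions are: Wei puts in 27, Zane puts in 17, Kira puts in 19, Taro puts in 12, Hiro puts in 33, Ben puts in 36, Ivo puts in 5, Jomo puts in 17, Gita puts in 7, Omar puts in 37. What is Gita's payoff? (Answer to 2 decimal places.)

Total contributed: 27 + 17 + 19 + 12 + 33 + 36 + 5 + 17 + 7 + 37 = 210.
Each receives 6.8 × 210 / 10 = 142.80 from the joint research fund.
Gita keeps 39 − 7 = 32, so Gita's payoff is 32 + 142.80 = 174.80.

174.80 million dollars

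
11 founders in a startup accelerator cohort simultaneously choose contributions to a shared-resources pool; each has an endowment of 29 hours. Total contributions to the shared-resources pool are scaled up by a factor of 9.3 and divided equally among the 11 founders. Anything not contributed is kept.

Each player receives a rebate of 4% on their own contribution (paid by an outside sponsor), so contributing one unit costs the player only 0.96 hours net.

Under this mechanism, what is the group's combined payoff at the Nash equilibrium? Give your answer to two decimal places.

319.00 hours

With the mechanism, a contributed unit returns (9.3/11) / 0.96 = 0.8807 per unit of net cost — still below 1 — so contributing 0 remains dominant for every player.
Everyone keeps their endowment and the group total is 11 × 29 = 319.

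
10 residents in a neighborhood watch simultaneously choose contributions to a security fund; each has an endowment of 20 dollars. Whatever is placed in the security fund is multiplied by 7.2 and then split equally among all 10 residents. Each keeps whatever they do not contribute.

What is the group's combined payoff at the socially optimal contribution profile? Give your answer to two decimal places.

Each contributed unit returns 7.200 to the group as a whole (0.7200 to each of 10 players), which exceeds 1, so the social optimum is full contribution: group total = 7.200 × 200 = 1440.00.

1440.00 dollars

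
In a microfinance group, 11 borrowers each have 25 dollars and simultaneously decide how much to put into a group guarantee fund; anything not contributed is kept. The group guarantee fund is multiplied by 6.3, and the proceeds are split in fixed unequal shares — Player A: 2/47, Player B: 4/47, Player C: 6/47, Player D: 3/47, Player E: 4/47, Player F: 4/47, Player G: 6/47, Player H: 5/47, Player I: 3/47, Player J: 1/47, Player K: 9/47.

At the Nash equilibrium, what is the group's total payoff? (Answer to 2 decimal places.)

407.50 dollars

For player j, contributing a unit is worthwhile iff 6.3 × (j's share) ≥ 1, i.e. iff j's share is at least 0.1587.
Only Player K (9/47) clears that bar, contributing 25; the remaining 10 contribute 0. Total contributed: 25.
The group guarantee fund pays out 6.3 × 25 = 157.50 in total (split across the unequal shares, but the aggregate is all that matters for the group sum).
The 10 free-riders keep 25 each, adding 250. Group total = 250 + 157.50 = 407.50.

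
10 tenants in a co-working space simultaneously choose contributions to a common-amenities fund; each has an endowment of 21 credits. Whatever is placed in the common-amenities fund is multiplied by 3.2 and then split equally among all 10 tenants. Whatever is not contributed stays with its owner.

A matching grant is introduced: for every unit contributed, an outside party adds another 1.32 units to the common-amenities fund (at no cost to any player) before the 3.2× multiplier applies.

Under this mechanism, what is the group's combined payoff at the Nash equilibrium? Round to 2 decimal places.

210.00 credits

With the mechanism, a contributed unit returns 3.2 × 2.32 / 10 = 0.7424 per unit of net cost — still below 1 — so contributing 0 remains dominant for every player.
Everyone keeps their endowment and the group total is 10 × 21 = 210.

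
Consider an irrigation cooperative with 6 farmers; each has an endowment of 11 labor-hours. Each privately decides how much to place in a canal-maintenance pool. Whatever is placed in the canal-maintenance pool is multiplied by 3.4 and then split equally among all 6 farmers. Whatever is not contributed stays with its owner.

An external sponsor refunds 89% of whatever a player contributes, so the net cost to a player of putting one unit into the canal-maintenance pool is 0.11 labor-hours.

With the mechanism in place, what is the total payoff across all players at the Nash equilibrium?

With the mechanism, a contributed unit returns (3.4/6) / 0.11 = 5.1515 per unit of net cost to the contributor — now above 1 — so contributing fully is weakly dominant for every player.
So the Nash equilibrium is full contribution by all 6; the group earns 6 × (11 × 0.89 + 3.4 × 11) = 283.14.

283.14 labor-hours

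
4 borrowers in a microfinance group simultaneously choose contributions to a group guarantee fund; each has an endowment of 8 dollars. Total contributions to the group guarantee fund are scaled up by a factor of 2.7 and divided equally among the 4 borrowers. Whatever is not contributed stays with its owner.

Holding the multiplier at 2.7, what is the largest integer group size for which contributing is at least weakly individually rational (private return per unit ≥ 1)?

Private return per unit is 2.7/(group size), which is ≥ 1 whenever the group size is ≤ 2.7.
The largest such integer is 2.

2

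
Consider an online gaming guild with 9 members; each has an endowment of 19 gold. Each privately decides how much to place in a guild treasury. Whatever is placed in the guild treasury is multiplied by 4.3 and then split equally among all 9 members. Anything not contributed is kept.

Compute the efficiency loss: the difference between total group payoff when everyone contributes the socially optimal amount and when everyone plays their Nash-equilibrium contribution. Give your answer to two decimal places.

Each contributed unit returns 4.3/9 = 0.4778 to its contributor — below 1 — so contributing 0 is dominant for every player. At the Nash equilibrium everyone keeps their 19, and the group total is 9 × 19 = 171.
Each contributed unit returns 4.300 to the group as a whole (0.4778 to each of 9 players), which exceeds 1, so the social optimum is full contribution: group total = 4.300 × 171 = 735.30.
Efficiency loss = 735.30 − 171 = 564.30.

564.30 gold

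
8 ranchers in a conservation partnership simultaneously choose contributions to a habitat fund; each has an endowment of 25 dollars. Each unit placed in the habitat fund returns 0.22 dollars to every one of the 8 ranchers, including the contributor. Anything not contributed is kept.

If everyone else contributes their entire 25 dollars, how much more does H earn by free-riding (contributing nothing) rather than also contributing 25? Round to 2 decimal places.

Switching from a contribution of 25 to 0 lets H keep an extra 25 dollars, but lowers the habitat fund by 25, which costs H their own share of that drop: 0.22 × 25 = 5.50.
Net gain = 25 − 5.50 = 19.50. The private return per contributed unit (0.22) is below 1, so free-riding is indeed the best response regardless of what the others do.

19.50 dollars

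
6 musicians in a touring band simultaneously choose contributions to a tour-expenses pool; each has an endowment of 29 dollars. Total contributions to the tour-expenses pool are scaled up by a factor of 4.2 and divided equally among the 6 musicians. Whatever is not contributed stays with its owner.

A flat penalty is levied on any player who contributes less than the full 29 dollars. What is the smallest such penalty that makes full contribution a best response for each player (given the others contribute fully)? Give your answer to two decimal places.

8.70 dollars

Given the others contribute fully, the best deviation is to contribute 0 (any partial contribution still incurs the fine and gives up units whose private return 0.7000 is below 1).
Deviating from 29 to 0 saves 29 dollars but forfeits the deviator's share of the drop in the tour-expenses pool: 4.2/6 × 29 = 20.30.
So the deviation gain is 29 − 20.30 = 8.70, and the fine must be at least 8.70 dollars to wipe it out.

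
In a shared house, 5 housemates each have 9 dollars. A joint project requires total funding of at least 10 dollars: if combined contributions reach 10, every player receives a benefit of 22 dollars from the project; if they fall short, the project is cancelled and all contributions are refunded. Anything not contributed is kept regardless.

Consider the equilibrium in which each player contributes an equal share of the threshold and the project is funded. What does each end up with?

29 dollars

Equal share of the threshold: 10/5 = 2.
At this profile no one gains by cutting their contribution: any cut drops the total below 10, the project is cancelled, contributions are refunded, and the deviator ends with 9, which is less than 9 − 2 + 22 = 29. Contributing more than 2 just wastes the excess. So contributing exactly 2 is a best response.
Each player's payoff: 9 − 2 + 22 = 29.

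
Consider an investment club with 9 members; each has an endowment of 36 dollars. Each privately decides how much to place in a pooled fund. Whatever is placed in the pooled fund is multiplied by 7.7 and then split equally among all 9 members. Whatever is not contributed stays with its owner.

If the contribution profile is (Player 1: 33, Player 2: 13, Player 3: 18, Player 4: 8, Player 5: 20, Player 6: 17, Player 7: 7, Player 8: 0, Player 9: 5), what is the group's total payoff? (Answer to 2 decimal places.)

1134.70 dollars

Total contributed: 33 + 13 + 18 + 8 + 20 + 17 + 7 + 0 + 5 = 121; total kept: 9 × 36 − 121 = 203.
The pooled fund pays out 7.7 × 121 = 931.70 in aggregate.
Group total = 203 + 931.70 = 1134.70.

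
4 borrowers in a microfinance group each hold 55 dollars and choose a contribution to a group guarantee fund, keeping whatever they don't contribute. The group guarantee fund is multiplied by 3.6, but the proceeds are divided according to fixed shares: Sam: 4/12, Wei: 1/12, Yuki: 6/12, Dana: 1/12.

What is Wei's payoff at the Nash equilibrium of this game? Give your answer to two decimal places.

For player j, contributing a unit is worthwhile iff 3.6 × (j's share) ≥ 1, i.e. iff j's share is at least 0.2778.
Sam and Yuki are above the threshold, contributing 55 each; the remaining 2 contribute 0. Total contributed: 110.
Wei keeps 55 and receives 3.6 × 110 × 1/12 = 33.00 from the group guarantee fund, for a payoff of 88.00.

88.00 dollars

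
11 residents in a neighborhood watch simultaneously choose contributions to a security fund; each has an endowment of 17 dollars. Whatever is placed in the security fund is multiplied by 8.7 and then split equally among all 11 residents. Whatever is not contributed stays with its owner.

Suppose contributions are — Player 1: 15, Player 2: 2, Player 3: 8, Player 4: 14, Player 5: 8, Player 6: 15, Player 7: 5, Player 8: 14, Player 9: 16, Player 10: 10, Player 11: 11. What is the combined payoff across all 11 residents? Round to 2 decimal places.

1095.60 dollars

Total contributed: 15 + 2 + 8 + 14 + 8 + 15 + 5 + 14 + 16 + 10 + 11 = 118; total kept: 11 × 17 − 118 = 69.
The security fund pays out 8.7 × 118 = 1026.60 in aggregate.
Group total = 69 + 1026.60 = 1095.60.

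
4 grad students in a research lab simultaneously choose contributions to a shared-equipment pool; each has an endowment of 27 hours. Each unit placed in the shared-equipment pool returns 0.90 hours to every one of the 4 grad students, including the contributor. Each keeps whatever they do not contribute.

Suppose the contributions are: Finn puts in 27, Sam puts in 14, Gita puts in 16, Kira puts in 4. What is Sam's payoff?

Total contributed: 27 + 14 + 16 + 4 = 61.
Each receives 0.90 × 61 = 54.90 from the shared-equipment pool.
Sam keeps 27 − 14 = 13, so Sam's payoff is 13 + 54.90 = 67.90.

67.90 hours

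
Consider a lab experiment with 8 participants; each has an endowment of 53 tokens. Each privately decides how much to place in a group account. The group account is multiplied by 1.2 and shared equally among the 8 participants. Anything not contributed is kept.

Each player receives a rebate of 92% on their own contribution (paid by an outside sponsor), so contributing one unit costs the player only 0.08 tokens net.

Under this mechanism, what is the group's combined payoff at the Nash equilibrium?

The effective private return per unit is now (1.2/8) / 0.08 = 1.8750 > 1, so every player's dominant strategy flips to full contribution.
At the Nash equilibrium everyone contributes 53. Group total payoff = 8 × (53 × 0.92 + 1.2 × 53) = 898.88.

898.88 tokens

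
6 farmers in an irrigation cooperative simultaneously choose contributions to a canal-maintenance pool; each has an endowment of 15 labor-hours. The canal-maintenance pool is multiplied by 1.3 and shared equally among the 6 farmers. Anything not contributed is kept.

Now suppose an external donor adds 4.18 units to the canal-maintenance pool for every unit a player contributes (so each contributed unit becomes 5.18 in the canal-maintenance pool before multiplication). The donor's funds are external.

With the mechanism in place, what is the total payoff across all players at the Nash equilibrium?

With the mechanism, a contributed unit returns 1.3 × 5.18 / 6 = 1.1223 per unit of net cost to the contributor — now above 1 — so contributing fully is weakly dominant for every player.
At the Nash equilibrium everyone contributes 15. Group total payoff = 1.3 × 5.18 × 90 = 606.06.

606.06 labor-hours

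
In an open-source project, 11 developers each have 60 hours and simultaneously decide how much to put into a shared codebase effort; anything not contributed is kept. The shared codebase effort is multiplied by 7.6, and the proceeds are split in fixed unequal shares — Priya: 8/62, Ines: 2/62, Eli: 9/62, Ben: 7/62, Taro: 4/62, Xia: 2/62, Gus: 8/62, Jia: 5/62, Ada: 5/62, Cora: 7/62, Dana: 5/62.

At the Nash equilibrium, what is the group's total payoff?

For player j, contributing a unit is worthwhile iff 7.6 × (j's share) ≥ 1, i.e. iff j's share is at least 0.1316.
The only share above 0.1316 is Eli's 9/62, contributing 60; the remaining 10 contribute 0. Total contributed: 60.
The shared codebase effort pays out 7.6 × 60 = 456.00 in total (split across the unequal shares, but the aggregate is all that matters for the group sum).
The 10 free-riders keep 60 each, adding 600. Group total = 600 + 456.00 = 1056.00.

1056.00 hours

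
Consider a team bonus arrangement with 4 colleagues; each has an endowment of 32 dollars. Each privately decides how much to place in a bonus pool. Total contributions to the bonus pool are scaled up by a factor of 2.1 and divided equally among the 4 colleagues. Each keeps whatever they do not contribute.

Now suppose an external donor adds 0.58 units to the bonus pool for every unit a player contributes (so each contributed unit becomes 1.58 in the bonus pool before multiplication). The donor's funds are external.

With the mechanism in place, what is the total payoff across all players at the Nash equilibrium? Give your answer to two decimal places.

The effective private return is 2.1 × 1.58 / 4 = 0.8295, which is still under 1, so the mechanism doesn't change anyone's dominant strategy: zero contribution.
Everyone keeps their endowment and the group total is 4 × 32 = 128.

128.00 dollars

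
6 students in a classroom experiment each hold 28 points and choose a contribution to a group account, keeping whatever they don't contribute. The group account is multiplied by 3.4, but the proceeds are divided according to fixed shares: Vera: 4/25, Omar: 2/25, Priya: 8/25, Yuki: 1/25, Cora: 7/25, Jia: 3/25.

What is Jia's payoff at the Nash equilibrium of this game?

39.42 points

For player j, contributing a unit is worthwhile iff 3.4 × (j's share) ≥ 1, i.e. iff j's share is at least 0.2941.
The only share above 0.2941 is Priya's 8/25, contributing 28; the remaining 5 contribute 0. Total contributed: 28.
Jia keeps 28 and receives 3.4 × 28 × 3/25 = 11.42 from the group account, for a payoff of 39.42.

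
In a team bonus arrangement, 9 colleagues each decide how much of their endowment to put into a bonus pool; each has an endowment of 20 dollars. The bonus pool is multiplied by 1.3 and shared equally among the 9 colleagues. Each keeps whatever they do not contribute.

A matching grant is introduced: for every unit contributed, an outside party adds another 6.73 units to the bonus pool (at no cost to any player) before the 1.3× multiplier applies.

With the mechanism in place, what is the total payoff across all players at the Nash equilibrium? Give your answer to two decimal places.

1808.82 dollars

The effective private return per unit is now 1.3 × 7.73 / 9 = 1.1166 > 1, so every player's dominant strategy flips to full contribution.
So the Nash equilibrium is full contribution by all 9; the group earns 1.3 × 7.73 × 180 = 1808.82.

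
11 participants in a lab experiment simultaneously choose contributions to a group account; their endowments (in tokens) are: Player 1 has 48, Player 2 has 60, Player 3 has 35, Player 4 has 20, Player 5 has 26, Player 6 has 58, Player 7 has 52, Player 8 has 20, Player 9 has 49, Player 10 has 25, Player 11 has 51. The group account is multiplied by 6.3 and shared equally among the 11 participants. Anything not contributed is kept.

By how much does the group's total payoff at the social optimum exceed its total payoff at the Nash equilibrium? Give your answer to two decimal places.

The private return per contributed unit is 6.3/11 = 0.5727 < 1 for every player regardless of endowment, so the Nash equilibrium is zero contribution and the group total is Σ E_j = 48 + 60 + 35 + 20 + 26 + 58 + 52 + 20 + 49 + 25 + 51 = 444.
Each contributed unit returns 6.300 to the group, so the social optimum is full contribution by everyone: group total = 6.300 × 444 = 2797.20.
Efficiency loss = (6.300 − 1) × 444 = 2353.20.

2353.20 tokens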